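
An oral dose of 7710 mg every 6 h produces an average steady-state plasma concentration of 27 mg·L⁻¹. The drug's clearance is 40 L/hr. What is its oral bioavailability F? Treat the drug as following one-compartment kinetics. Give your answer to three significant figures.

0.840

F·D/τ = CL·Css at steady state → F = CL·Css·τ / D.
F = 40 × 27 × 6 / 7710 = 0.840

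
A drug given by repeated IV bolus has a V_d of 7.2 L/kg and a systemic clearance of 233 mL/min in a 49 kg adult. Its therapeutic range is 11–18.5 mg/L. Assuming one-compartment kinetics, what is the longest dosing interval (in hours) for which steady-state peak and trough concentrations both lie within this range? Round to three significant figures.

13.1 h

Vd(total) = 49 kg × 7.2 L/kg = 352.8 L
CL = 233 mL/min = 233 × 0.06 = 13.98 L/h
k = CL / Vd = 13.98 / 352.8 = 0.03963 h⁻¹
Between IV bolus doses, concentration decays as C = C₀·e^(−kτ), so C_peak/C_trough = e^(kτ).
τ_max = ln(C_peak/C_trough) / k = ln(18.5/11) / 0.03963 = 0.5199 / 0.03963 = 13.12 h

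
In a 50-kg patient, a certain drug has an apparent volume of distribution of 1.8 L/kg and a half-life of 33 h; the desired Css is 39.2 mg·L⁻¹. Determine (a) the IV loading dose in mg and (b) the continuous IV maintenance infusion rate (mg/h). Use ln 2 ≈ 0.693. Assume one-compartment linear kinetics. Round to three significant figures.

Vd(total) = 50 kg × 1.8 L/kg = 90.00 L
LD = Vd × C = 90.00 × 39.2 = 3528 mg
CL = 0.693 × Vd / t½ = 0.693 × 90.00 / 33 = 1.890 L/h
Infusion rate = CL × Css = 1.890 × 39.2 = 74.09 mg/h

(a) 3530 mg; (b) 74.1 mg/h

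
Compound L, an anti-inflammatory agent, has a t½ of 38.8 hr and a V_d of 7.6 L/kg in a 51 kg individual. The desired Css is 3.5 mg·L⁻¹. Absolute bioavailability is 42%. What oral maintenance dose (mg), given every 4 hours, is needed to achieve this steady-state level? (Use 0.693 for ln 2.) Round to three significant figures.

231 mg

Vd = 7.6 L/kg × 51 kg = 387.6 L
k = 0.693/38.8 = 0.01786 h⁻¹, so CL = k·Vd = 0.01786 × 387.6 = 6.923 L/h
D = CL × Css × τ / F = 6.923 × 3.5 × 4 / 0.42 = 230.8 mg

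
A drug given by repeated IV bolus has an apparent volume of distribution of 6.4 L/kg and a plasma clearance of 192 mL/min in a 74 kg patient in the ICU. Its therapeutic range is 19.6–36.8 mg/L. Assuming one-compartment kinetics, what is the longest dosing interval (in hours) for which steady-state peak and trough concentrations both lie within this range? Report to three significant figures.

Vd = 6.4 L/kg × 74 kg = 473.6 L
Convert clearance: 192 mL/min × 60 min/h ÷ 1000 mL/L = 11.52 L/h
k = CL / Vd = 11.52 / 473.6 = 0.02432 h⁻¹
Between IV bolus doses, concentration decays as C = C₀·e^(−kτ), so C_peak/C_trough = e^(kτ).
τ_max = ln(C_peak/C_trough) / k = ln(36.8/19.6) / 0.02432 = 0.6300 / 0.02432 = 25.90 h

25.9 h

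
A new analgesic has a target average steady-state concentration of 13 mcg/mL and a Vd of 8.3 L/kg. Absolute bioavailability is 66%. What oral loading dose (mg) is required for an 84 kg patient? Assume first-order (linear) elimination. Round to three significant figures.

Vd = 8.3 L/kg × 84 kg = 697.2 L
The loading dose fills Vd to the target concentration.
LD = Vd × C / F = 697.2 × 13.00 / 0.66 = 13730 mg

13700 mg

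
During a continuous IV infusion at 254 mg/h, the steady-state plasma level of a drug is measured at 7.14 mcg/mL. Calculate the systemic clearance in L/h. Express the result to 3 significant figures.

At steady state, infusion rate = CL × Css, so CL = rate / Css.
CL = 254 / 7.14 = 35.57 L/h

35.6 L/h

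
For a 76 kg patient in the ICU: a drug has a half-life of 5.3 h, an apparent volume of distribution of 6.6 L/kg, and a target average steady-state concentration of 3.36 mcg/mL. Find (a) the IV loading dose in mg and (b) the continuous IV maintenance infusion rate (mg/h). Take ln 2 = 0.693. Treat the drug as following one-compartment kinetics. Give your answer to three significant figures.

(a) 1690 mg; (b) 220 mg/h

Total Vd = 6.6 × 76 = 501.6 L
LD = Vd × C = 501.6 × 3.36 = 1685 mg
CL = 0.693 × Vd / t½ = 0.693 × 501.6 / 5.3 = 65.59 L/h
Infusion rate = CL × Css = 65.59 × 3.36 = 220.4 mg/h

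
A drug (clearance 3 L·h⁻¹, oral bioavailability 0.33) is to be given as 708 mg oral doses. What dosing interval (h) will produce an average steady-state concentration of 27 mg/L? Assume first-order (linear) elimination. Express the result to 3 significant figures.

F·D/τ = CL·Css → τ = F·D / (CL·Css).
τ = 0.33 × 708 / (3 × 27) = 2.884 h

2.88 h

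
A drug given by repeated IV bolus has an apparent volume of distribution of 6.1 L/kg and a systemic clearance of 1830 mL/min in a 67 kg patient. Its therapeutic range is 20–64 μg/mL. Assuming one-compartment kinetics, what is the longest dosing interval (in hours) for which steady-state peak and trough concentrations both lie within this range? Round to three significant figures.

Vd = 6.1 L/kg × 67 kg = 408.7 L
CL = 1830 mL/min = 1830 × 0.06 = 109.8 L/h
k = CL / Vd = 109.8 / 408.7 = 0.2687 h⁻¹
Between IV bolus doses, concentration decays as C = C₀·e^(−kτ), so C_peak/C_trough = e^(kτ).
τ_max = ln(C_peak/C_trough) / k = ln(64/20) / 0.2687 = 1.163 / 0.2687 = 4.328 h

4.33 h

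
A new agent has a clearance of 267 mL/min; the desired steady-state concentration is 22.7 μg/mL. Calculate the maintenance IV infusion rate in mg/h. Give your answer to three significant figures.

CL = 267 mL/min × 60/1000 = 16.02 L/h
Infusion rate = CL · Css = 16.02 L/h × 22.7 mg/L = 363.7 mg/h

364 mg/h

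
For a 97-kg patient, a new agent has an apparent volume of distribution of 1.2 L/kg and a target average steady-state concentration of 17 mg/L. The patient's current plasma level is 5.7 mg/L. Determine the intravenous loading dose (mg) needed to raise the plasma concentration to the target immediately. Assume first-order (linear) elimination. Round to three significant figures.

1320 mg

Vd = 1.2 L/kg × 97 kg = 116.4 L
The loading dose fills Vd to the target concentration.
Concentration deficit ΔC = 17 − 5.7 = 11.30 mg/L
LD = Vd × ΔC = 116.4 × 11.30 = 1315 mg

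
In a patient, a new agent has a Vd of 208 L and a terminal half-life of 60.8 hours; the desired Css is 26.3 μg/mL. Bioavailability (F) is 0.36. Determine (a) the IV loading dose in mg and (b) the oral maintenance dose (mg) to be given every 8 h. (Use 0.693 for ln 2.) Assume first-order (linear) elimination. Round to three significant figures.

LD = Vd × C = 208.0 × 26.3 = 5470 mg
CL = 0.693 × Vd / t½ = 0.693 × 208.0 / 60.8 = 2.371 L/h
D = CL × Css × τ / F = 2.371 × 26.3 × 8 / 0.36 = 1386 mg

(a) 5470 mg; (b) 1390 mg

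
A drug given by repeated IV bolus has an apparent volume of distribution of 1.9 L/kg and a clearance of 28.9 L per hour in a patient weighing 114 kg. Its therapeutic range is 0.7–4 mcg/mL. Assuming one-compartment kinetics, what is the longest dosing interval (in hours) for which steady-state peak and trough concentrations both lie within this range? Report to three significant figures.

Vd = 1.9 L/kg × 114 kg = 216.6 L
k = CL / Vd = 28.90 / 216.6 = 0.1334 h⁻¹
Between IV bolus doses, concentration decays as C = C₀·e^(−kτ), so C_peak/C_trough = e^(kτ).
τ_max = ln(C_peak/C_trough) / k = ln(4/0.7) / 0.1334 = 1.743 / 0.1334 = 13.07 h

13.1 h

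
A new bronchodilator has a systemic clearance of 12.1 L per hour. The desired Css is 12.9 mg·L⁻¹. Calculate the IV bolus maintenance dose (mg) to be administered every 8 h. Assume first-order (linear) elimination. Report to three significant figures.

D = CL × Css × τ = 12.10 × 12.9 × 8 = 1249 mg

1250 mg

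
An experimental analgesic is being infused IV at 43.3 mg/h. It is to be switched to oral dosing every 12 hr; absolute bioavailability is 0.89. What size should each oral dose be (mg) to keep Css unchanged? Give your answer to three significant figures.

584 mg

To maintain the same Css, the systemic dosing rate must be unchanged: F·D/τ = infusion rate.
D = rate × τ / F = 43.3 × 12 / 0.89 = 583.8 mg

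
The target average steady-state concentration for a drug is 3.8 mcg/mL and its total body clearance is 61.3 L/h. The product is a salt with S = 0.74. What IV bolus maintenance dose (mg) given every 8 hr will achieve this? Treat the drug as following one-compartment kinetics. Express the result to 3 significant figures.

D = CL × Css × τ / S = 61.30 × 3.8 × 8 / 0.74 = 2518 mg

2520 mg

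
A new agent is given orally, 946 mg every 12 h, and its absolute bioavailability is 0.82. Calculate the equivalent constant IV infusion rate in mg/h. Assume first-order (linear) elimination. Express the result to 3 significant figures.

64.6 mg/h

Equivalent systemic input: infusion rate = F·D/τ.
Rate = 0.82 × 946 / 12 = 64.64 mg/h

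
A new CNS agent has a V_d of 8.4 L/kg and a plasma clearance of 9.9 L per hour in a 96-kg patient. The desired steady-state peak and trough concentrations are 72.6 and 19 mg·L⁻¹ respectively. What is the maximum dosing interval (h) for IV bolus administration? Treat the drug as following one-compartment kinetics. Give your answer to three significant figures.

Total Vd = 8.4 × 96 = 806.4 L
k = CL / Vd = 9.900 / 806.4 = 0.01228 h⁻¹
Between IV bolus doses, concentration decays as C = C₀·e^(−kτ), so C_peak/C_trough = e^(kτ).
τ_max = ln(C_peak/C_trough) / k = ln(72.6/19) / 0.01228 = 1.341 / 0.01228 = 109.2 h

109 h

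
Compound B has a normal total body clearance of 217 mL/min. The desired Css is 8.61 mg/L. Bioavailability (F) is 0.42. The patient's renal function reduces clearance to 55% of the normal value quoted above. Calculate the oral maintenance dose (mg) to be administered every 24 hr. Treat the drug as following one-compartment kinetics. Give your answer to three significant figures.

3520 mg

CL = 217 mL/min = 217 × 0.06 = 13.02 L/h
Patient clearance = 0.55 × 13.02 = 7.161 L/h
D = CL × Css × τ / F = 7.161 × 8.61 × 24 / 0.42 = 3523 mg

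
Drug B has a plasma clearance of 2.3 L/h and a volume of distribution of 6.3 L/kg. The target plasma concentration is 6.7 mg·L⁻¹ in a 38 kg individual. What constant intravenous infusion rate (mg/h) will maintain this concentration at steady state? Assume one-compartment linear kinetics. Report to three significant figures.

Infusion rate = CL · Css = 2.300 L/h × 6.7 mg/L = 15.41 mg/h

15.4 mg/h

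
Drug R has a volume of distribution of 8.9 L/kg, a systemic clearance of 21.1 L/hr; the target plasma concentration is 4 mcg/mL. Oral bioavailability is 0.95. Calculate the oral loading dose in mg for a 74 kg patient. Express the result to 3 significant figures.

Total Vd = 8.9 × 74 = 658.6 L
LD = Vd × C / F = 658.6 × 4.000 / 0.95 = 2773 mg

2770 mg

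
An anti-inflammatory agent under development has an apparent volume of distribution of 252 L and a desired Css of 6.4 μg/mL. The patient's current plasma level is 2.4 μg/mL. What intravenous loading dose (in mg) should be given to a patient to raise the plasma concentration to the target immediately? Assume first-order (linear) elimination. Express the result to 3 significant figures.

The loading dose fills Vd to the target concentration.
Concentration deficit ΔC = 6.4 − 2.4 = 4.000 mg/L
LD = Vd × ΔC = 252.0 × 4.000 = 1008 mg

1010 mg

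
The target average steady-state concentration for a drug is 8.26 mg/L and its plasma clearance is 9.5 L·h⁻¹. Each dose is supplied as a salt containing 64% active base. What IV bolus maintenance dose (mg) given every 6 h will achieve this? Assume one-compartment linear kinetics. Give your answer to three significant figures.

736 mg

At steady state, dose per interval replaces the amount cleared in that interval: S·D/τ = CL·Css.
D = CL × Css × τ / S = 9.500 × 8.26 × 6 / 0.64 = 735.7 mg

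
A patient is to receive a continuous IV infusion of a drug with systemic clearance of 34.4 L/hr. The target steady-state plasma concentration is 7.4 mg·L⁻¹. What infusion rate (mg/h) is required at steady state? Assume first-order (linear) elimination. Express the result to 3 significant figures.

255 mg/h

At steady state, infusion rate equals elimination rate: rate in = CL × Css.
Rate = CL × Css = 34.40 × 7.4 = 254.6 mg/h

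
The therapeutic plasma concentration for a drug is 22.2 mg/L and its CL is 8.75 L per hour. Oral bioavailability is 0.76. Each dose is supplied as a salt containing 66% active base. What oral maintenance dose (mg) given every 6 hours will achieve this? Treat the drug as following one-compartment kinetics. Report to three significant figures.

2320 mg

At steady state, dose per interval replaces the amount cleared in that interval: F·S·D/τ = CL·Css.
D = CL × Css × τ / F / S = 8.750 × 22.2 × 6 / 0.76 / 0.66 = 2324 mg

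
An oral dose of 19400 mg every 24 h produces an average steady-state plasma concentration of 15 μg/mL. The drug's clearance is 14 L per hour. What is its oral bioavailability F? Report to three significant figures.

0.260

F·D/τ = CL·Css at steady state → F = CL·Css·τ / D.
F = 14 × 15 × 24 / 19400 = 0.260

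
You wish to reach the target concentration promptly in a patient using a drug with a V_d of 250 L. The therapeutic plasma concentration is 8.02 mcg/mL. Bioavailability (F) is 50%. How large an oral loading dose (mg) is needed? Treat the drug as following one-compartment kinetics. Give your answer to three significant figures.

4010 mg

LD = Vd × C / F = 250.0 × 8.020 / 0.5 = 4010 mg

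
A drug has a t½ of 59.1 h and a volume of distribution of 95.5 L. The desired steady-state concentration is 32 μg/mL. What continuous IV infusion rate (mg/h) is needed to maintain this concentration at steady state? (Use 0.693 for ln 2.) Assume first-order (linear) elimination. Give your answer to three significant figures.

35.8 mg/h

CL = ln 2 · Vd / t½ = 0.693 × 95.50 / 59.1 = 1.120 L/h
Infusion rate = CL × Css = 1.120 × 32 = 35.84 mg/h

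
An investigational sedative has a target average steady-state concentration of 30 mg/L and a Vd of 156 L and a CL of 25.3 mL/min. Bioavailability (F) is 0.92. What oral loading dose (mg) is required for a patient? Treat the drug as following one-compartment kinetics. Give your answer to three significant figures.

5090 mg

The loading dose fills Vd to the target concentration; clearance is irrelevant here.
LD = Vd × C / F = 156.0 × 30.00 / 0.92 = 5087 mg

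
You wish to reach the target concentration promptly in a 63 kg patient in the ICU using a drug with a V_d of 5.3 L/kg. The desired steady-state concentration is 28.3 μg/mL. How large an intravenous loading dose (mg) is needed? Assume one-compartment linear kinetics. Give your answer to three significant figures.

Vd(total) = 63 kg × 5.3 L/kg = 333.9 L
The loading dose fills Vd to the target concentration.
LD = Vd × C = 333.9 × 28.30 = 9449 mg

9450 mg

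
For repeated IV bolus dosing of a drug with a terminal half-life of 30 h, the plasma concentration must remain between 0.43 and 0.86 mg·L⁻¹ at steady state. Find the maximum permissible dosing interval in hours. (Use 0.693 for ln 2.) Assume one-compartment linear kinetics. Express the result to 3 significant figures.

30.0 h

k = 0.693 / t½ = 0.693 / 30 = 0.02310 h⁻¹
Between IV bolus doses, concentration decays as C = C₀·e^(−kτ), so C_peak/C_trough = e^(kτ).
τ_max = ln(C_peak/C_trough) / k = ln(0.86/0.43) / 0.02310 = 0.6931 / 0.02310 = 30.00 h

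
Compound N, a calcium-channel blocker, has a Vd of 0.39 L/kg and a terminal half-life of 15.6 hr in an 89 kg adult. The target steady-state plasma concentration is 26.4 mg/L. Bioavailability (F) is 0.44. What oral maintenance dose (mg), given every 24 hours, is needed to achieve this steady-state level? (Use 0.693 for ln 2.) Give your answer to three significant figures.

2220 mg

Vd = 0.39 L/kg × 89 kg = 34.71 L
k = 0.693/15.6 = 0.04442 h⁻¹, so CL = k·Vd = 0.04442 × 34.71 = 1.542 L/h
D = CL × Css × τ / F = 1.542 × 26.4 × 24 / 0.44 = 2220 mg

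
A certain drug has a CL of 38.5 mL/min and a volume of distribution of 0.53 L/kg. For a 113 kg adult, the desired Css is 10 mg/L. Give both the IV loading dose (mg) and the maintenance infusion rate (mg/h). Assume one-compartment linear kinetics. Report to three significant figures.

(a) 599 mg; (b) 23.1 mg/h

Vd(total) = 113 kg × 0.53 L/kg = 59.89 L
Loading: fill Vd to C_target → 59.89 L × 10 mg/L = 598.9 mg
CL = 38.5 mL/min × 60/1000 = 2.310 L/h
Infusion rate = 2.310 L/h × 10 mg/L = 23.10 mg/h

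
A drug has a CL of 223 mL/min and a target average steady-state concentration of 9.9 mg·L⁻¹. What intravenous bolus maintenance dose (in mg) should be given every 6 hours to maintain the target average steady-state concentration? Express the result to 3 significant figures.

795 mg

CL = 223 mL/min × 60/1000 = 13.38 L/h
D = CL × Css × τ = 13.38 × 9.9 × 6 = 794.8 mg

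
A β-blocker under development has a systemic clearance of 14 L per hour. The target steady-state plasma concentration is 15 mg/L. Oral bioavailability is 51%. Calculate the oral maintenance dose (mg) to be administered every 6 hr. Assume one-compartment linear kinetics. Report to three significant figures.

2470 mg

D = CL × Css × τ / F = 14.00 × 15 × 6 / 0.51 = 2471 mg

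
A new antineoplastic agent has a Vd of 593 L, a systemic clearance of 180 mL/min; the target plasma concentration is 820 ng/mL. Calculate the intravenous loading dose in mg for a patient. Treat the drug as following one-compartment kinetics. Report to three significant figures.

C = 820 ng/mL = 0.8200 mg/L
LD = Vd × C = 593.0 × 0.8200 = 486.3 mg

486 mg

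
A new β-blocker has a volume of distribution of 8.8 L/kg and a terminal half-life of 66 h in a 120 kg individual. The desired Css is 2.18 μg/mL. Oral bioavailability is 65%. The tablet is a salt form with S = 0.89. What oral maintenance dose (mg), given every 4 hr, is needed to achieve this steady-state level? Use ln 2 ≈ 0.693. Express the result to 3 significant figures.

Vd = 8.8 L/kg × 120 kg = 1056 L
k = 0.693/66 = 0.01050 h⁻¹, so CL = k·Vd = 0.01050 × 1056 = 11.09 L/h
D = CL × Css × τ / F / S = 11.09 × 2.18 × 4 / 0.65 / 0.89 = 167.2 mg

167 mg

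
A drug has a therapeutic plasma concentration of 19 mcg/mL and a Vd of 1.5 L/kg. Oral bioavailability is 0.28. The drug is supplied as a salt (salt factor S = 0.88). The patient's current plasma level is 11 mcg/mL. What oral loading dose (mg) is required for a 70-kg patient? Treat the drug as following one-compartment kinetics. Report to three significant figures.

3410 mg

Vd(total) = 70 kg × 1.5 L/kg = 105.0 L
Concentration deficit ΔC = 19 − 11 = 8.000 mg/L
LD = Vd × ΔC / F / S = 105.0 × 8.000 / 0.28 / 0.88 = 3409 mg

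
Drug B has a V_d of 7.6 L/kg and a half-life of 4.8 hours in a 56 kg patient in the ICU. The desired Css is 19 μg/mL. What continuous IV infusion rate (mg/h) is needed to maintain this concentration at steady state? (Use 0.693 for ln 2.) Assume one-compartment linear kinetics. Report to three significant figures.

1170 mg/h

Total Vd = 7.6 × 56 = 425.6 L
CL = 0.693 × Vd / t½ = 0.693 × 425.6 / 4.8 = 61.45 L/h
Infusion rate = CL × Css = 61.45 × 19 = 1168 mg/h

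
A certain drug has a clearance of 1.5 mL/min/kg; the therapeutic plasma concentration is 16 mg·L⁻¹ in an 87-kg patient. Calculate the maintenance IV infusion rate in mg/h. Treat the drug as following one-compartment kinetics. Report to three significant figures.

CL = 1.5 mL/min/kg × 87 kg = 130.5 mL/min = 130.5 × 60/1000 = 7.830 L/h
At steady state, infusion rate equals elimination rate: rate in = CL × Css.
Rate = CL × Css = 7.830 × 16 = 125.3 mg/h

125 mg/h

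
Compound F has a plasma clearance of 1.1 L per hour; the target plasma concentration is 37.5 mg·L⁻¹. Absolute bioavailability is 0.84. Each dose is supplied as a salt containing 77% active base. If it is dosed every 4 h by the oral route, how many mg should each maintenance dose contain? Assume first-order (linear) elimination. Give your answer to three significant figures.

255 mg

D = CL × Css × τ / F / S = 1.100 × 37.5 × 4 / 0.84 / 0.77 = 255.1 mg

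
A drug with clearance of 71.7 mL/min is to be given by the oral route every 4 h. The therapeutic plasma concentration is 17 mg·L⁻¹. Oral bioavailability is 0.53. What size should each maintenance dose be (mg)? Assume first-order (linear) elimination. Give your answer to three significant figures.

552 mg

Convert clearance: 71.7 mL/min × 60 min/h ÷ 1000 mL/L = 4.302 L/h
D = CL × Css × τ / F = 4.302 × 17 × 4 / 0.53 = 552.0 mg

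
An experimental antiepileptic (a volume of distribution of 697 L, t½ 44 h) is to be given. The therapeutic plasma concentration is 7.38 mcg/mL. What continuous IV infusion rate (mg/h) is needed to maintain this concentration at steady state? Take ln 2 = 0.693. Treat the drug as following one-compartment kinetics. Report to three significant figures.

CL = 0.693 × Vd / t½ = 0.693 × 697.0 / 44 = 10.98 L/h
Infusion rate = CL × Css = 10.98 × 7.38 = 81.03 mg/h

81.0 mg/h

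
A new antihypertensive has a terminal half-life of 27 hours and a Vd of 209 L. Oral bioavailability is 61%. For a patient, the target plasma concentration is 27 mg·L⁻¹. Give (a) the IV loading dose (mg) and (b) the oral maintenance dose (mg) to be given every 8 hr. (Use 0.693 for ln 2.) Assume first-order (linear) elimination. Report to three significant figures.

LD = Vd × C = 209.0 × 27 = 5643 mg
CL = 0.693 × Vd / t½ = 0.693 × 209.0 / 27 = 5.364 L/h
D = CL × Css × τ / F = 5.364 × 27 × 8 / 0.61 = 1899 mg

(a) 5640 mg; (b) 1900 mg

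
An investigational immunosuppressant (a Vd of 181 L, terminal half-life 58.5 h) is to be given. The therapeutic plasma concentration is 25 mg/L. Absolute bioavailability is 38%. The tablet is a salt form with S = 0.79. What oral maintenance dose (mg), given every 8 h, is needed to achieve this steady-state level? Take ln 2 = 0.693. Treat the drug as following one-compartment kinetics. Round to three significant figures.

1430 mg

CL = 0.693 × Vd / t½ = 0.693 × 181.0 / 58.5 = 2.144 L/h
D = CL × Css × τ / F / S = 2.144 × 25 × 8 / 0.38 / 0.79 = 1428 mg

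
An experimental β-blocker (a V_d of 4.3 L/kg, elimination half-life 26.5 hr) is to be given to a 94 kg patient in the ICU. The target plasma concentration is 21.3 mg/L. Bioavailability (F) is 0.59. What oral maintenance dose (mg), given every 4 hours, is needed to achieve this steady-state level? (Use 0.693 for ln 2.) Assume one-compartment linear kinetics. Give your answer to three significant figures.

Total Vd = 4.3 × 94 = 404.2 L
k = 0.693/26.5 = 0.02615 h⁻¹, so CL = k·Vd = 0.02615 × 404.2 = 10.57 L/h
D = CL × Css × τ / F = 10.57 × 21.3 × 4 / 0.59 = 1526 mg

1530 mg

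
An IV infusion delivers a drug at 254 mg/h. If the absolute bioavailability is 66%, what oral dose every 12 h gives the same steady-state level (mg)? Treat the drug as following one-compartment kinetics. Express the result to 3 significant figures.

4620 mg

To maintain the same Css, the systemic dosing rate must be unchanged: F·D/τ = infusion rate.
D = rate × τ / F = 254 × 12 / 0.66 = 4618 mg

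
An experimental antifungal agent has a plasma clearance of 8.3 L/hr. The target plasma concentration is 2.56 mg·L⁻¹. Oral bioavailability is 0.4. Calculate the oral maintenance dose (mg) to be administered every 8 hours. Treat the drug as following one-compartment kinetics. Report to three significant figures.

D = CL × Css × τ / F = 8.300 × 2.56 × 8 / 0.4 = 425.0 mg

425 mg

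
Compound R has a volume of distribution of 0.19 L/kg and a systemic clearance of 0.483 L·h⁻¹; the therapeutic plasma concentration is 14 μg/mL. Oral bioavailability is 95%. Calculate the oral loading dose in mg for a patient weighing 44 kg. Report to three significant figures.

Vd(total) = 44 kg × 0.19 L/kg = 8.360 L
LD = Vd × C / F = 8.360 × 14.00 / 0.95 = 123.2 mg

123 mg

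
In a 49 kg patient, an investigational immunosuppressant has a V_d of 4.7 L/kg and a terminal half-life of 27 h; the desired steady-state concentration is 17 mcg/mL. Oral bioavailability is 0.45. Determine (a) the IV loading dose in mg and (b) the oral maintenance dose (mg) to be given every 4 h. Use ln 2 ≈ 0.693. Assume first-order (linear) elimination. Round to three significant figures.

Total Vd = 4.7 × 49 = 230.3 L
LD = Vd × C = 230.3 × 17 = 3915 mg
CL = 0.693 × Vd / t½ = 0.693 × 230.3 / 27 = 5.911 L/h
D = CL × Css × τ / F = 5.911 × 17 × 4 / 0.45 = 893.2 mg

(a) 3920 mg; (b) 893 mg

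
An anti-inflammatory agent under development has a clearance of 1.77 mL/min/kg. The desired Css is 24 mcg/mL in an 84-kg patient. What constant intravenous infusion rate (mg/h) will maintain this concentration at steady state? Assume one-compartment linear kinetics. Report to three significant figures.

214 mg/h

CL = 1.77 mL/min/kg × 84 kg = 148.7 mL/min = 148.7 × 60/1000 = 8.922 L/h
Rate = CL × Css = 8.922 × 24 = 214.1 mg/h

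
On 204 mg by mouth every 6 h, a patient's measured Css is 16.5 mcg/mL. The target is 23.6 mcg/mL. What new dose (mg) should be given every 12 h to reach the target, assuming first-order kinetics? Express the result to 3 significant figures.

584 mg

With linear kinetics, Css is proportional to dose rate (D/τ) at fixed clearance.
D₂ = D₁ × (Css,target / Css,current) × (τ₂/τ₁) = 204 × (23.6/16.5) × (12/6) = 583.6 mg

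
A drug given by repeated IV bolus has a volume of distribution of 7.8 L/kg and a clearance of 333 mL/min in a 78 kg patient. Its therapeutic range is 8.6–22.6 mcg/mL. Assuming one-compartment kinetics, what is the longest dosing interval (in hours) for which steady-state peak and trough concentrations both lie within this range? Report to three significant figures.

Vd = 7.8 L/kg × 78 kg = 608.4 L
CL = 333 mL/min × 60/1000 = 19.98 L/h
k = CL / Vd = 19.98 / 608.4 = 0.03284 h⁻¹
Between IV bolus doses, concentration decays as C = C₀·e^(−kτ), so C_peak/C_trough = e^(kτ).
τ_max = ln(C_peak/C_trough) / k = ln(22.6/8.6) / 0.03284 = 0.9662 / 0.03284 = 29.42 h

29.4 h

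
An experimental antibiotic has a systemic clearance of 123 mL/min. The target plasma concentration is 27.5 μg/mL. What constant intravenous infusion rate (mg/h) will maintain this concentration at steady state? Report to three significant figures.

203 mg/h

Convert clearance: 123 mL/min × 60 min/h ÷ 1000 mL/L = 7.380 L/h
At steady state, infusion rate equals elimination rate: rate in = CL × Css.
Rate = CL × Css = 7.380 × 27.5 = 203.0 mg/h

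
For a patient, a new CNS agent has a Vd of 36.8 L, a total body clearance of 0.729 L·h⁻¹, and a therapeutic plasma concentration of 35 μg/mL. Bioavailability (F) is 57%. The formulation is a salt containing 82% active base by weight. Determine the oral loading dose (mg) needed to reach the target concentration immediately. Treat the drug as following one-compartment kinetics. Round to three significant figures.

LD = Vd × C / F / S = 36.80 × 35.00 / 0.57 / 0.82 = 2756 mg

2760 mg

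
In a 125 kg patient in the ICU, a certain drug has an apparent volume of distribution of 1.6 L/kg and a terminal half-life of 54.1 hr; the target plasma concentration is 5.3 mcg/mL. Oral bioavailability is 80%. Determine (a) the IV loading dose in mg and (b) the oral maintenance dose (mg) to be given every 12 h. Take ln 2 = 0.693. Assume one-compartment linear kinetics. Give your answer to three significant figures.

Total Vd = 1.6 × 125 = 200.0 L
LD = Vd × C = 200.0 × 5.3 = 1060 mg
CL = 0.693 × Vd / t½ = 0.693 × 200.0 / 54.1 = 2.562 L/h
D = CL × Css × τ / F = 2.562 × 5.3 × 12 / 0.8 = 203.7 mg

(a) 1060 mg; (b) 204 mg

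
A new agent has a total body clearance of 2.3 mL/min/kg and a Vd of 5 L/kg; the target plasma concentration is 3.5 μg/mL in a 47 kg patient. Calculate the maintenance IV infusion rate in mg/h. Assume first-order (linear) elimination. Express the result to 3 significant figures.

22.7 mg/h

CL = 2.3 mL/min/kg × 47 kg = 108.1 mL/min = 108.1 × 60/1000 = 6.486 L/h
Infusion rate = CL · Css = 6.486 L/h × 3.5 mg/L = 22.70 mg/h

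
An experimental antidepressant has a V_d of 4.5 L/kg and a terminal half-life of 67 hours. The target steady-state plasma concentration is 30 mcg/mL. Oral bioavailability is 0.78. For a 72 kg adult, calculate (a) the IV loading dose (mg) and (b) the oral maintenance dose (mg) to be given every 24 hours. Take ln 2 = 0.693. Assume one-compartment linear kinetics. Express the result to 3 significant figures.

(a) 9720 mg; (b) 3090 mg

Vd(total) = 72 kg × 4.5 L/kg = 324.0 L
LD = Vd × C = 324.0 × 30 = 9720 mg
CL = 0.693 × Vd / t½ = 0.693 × 324.0 / 67 = 3.351 L/h
D = CL × Css × τ / F = 3.351 × 30 × 24 / 0.78 = 3093 mg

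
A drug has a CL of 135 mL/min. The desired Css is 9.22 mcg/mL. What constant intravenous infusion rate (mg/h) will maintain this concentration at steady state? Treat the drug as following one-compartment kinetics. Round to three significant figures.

CL = 135 mL/min × 60/1000 = 8.100 L/h
Infusion rate = CL · Css = 8.100 L/h × 9.22 mg/L = 74.68 mg/h

74.7 mg/h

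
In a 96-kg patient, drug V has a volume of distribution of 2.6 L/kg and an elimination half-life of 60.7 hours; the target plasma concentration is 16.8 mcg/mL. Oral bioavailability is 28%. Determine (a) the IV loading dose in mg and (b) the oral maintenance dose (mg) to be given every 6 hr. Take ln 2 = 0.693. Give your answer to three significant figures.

Vd(total) = 96 kg × 2.6 L/kg = 249.6 L
LD = Vd × C = 249.6 × 16.8 = 4193 mg
CL = 0.693 × Vd / t½ = 0.693 × 249.6 / 60.7 = 2.850 L/h
D = CL × Css × τ / F = 2.850 × 16.8 × 6 / 0.28 = 1026 mg

(a) 4190 mg; (b) 1030 mg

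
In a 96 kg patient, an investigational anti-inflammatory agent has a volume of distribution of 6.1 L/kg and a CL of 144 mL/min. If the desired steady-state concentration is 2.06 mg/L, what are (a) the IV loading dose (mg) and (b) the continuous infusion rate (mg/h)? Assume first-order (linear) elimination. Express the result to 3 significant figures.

Vd = 6.1 L/kg × 96 kg = 585.6 L
LD = Vd · C_target = 585.6 × 2.06 = 1206 mg
Convert clearance: 144 mL/min × 60 min/h ÷ 1000 mL/L = 8.640 L/h
Maintenance infusion rate = CL × Css = 8.640 × 2.06 = 17.80 mg/h

(a) 1210 mg; (b) 17.8 mg/h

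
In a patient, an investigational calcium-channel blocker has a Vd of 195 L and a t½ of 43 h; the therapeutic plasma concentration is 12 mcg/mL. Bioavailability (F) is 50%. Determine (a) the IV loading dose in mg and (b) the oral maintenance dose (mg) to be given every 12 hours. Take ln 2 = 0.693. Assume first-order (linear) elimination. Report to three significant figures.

LD = Vd × C = 195.0 × 12 = 2340 mg
CL = 0.693 × Vd / t½ = 0.693 × 195.0 / 43 = 3.143 L/h
D = CL × Css × τ / F = 3.143 × 12 × 12 / 0.5 = 905.2 mg

(a) 2340 mg; (b) 905 mg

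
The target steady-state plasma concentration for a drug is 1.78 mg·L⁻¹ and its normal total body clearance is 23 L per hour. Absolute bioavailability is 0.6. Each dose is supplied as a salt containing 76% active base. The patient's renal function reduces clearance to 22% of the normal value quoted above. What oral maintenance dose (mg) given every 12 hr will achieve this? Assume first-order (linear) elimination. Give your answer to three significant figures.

237 mg

Patient clearance = 0.22 × 23.00 = 5.060 L/h
D = CL × Css × τ / F / S = 5.060 × 1.78 × 12 / 0.6 / 0.76 = 237.0 mg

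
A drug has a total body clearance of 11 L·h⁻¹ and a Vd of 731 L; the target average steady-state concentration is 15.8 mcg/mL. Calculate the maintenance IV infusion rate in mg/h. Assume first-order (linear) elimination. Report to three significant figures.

174 mg/h

At steady state, infusion rate equals elimination rate: rate in = CL × Css.
R₀ = 11.00 × 15.8 = 173.8 mg/h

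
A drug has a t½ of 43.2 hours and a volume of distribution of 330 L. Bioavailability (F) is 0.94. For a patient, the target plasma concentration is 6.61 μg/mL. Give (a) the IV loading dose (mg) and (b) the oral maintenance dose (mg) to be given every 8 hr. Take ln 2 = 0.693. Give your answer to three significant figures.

LD = Vd × C = 330.0 × 6.61 = 2181 mg
CL = 0.693 × Vd / t½ = 0.693 × 330.0 / 43.2 = 5.294 L/h
D = CL × Css × τ / F = 5.294 × 6.61 × 8 / 0.94 = 297.8 mg

(a) 2180 mg; (b) 298 mg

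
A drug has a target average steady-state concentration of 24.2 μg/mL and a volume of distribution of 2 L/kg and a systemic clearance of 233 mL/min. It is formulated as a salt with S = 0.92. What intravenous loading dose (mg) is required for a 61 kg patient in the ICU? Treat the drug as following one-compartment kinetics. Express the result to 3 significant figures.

Vd = 2 L/kg × 61 kg = 122.0 L
LD = Vd × C / S = 122.0 × 24.20 / 0.92 = 3209 mg

3210 mg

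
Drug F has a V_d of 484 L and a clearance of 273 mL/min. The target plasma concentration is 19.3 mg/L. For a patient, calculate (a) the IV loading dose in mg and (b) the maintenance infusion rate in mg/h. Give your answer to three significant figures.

LD = Vd · C_target = 484.0 × 19.3 = 9341 mg
CL = 273 mL/min = 273 × 0.06 = 16.38 L/h
Maintenance infusion rate = CL × Css = 16.38 × 19.3 = 316.1 mg/h

(a) 9340 mg; (b) 316 mg/h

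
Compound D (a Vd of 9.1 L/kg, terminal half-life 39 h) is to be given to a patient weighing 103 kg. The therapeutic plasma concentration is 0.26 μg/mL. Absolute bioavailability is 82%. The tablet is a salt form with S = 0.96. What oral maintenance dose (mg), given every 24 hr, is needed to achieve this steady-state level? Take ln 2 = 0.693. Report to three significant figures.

132 mg

Vd(total) = 103 kg × 9.1 L/kg = 937.3 L
CL = 0.693 × Vd / t½ = 0.693 × 937.3 / 39 = 16.66 L/h
D = CL × Css × τ / F / S = 16.66 × 0.26 × 24 / 0.82 / 0.96 = 132.1 mg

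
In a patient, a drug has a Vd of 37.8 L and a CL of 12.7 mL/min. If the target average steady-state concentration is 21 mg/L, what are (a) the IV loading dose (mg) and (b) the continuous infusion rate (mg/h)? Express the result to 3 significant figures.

Loading: fill Vd to C_target → 37.80 L × 21 mg/L = 793.8 mg
CL = 12.7 mL/min × 60/1000 = 0.7620 L/h
Maintenance infusion rate = CL × Css = 0.7620 × 21 = 16.00 mg/h

(a) 794 mg; (b) 16.0 mg/h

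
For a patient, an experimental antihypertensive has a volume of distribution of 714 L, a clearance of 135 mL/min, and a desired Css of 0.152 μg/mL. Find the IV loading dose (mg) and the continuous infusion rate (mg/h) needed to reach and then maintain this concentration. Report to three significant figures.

Loading dose = Vd × C = 714.0 × 0.152 = 108.5 mg
Convert clearance: 135 mL/min × 60 min/h ÷ 1000 mL/L = 8.100 L/h
Maintenance infusion rate = CL × Css = 8.100 × 0.152 = 1.231 mg/h

(a) 109 mg; (b) 1.23 mg/h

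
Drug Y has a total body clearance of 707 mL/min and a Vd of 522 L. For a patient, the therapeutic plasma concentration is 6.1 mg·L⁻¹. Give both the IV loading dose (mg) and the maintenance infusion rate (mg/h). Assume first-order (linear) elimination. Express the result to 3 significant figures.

(a) 3180 mg; (b) 259 mg/h

Loading dose = Vd × C = 522.0 × 6.1 = 3184 mg
CL = 707 mL/min × 60/1000 = 42.42 L/h
Maintenance: replace elimination → rate = CL × Css = 42.42 × 6.1 = 258.8 mg/h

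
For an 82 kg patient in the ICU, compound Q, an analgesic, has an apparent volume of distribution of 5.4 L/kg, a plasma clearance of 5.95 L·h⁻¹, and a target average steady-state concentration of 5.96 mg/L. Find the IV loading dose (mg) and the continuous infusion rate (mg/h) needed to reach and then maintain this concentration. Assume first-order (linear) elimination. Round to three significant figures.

(a) 2640 mg; (b) 35.5 mg/h

Vd(total) = 82 kg × 5.4 L/kg = 442.8 L
LD = Vd · C_target = 442.8 × 5.96 = 2639 mg
Maintenance infusion rate = CL × Css = 5.950 × 5.96 = 35.46 mg/h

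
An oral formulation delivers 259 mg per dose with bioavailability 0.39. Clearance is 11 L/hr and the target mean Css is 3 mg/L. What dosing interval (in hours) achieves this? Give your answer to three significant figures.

3.06 h

F·D/τ = CL·Css → τ = F·D / (CL·Css).
τ = 0.39 × 259 / (11 × 3) = 3.061 h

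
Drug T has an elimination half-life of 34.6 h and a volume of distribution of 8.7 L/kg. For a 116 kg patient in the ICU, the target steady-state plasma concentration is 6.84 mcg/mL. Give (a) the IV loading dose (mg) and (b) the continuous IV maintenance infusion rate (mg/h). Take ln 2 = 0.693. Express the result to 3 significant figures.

(a) 6900 mg; (b) 138 mg/h

Vd(total) = 116 kg × 8.7 L/kg = 1009 L
LD = Vd × C = 1009 × 6.84 = 6902 mg
CL = 0.693 × Vd / t½ = 0.693 × 1009 / 34.6 = 20.21 L/h
Infusion rate = CL × Css = 20.21 × 6.84 = 138.2 mg/h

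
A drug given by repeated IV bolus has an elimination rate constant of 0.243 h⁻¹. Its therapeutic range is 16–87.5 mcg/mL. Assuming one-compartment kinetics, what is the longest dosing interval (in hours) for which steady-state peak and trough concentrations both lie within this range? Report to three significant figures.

Between IV bolus doses, concentration decays as C = C₀·e^(−kτ), so C_peak/C_trough = e^(kτ).
τ_max = ln(C_peak/C_trough) / k = ln(87.5/16) / 0.2430 = 1.699 / 0.2430 = 6.992 h

6.99 h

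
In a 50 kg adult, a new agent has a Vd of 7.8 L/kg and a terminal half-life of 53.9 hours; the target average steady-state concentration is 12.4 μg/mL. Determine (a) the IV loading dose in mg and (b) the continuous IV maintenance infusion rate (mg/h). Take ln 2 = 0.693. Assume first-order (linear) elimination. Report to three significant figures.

(a) 4840 mg; (b) 62.2 mg/h

Vd = 7.8 L/kg × 50 kg = 390.0 L
LD = Vd × C = 390.0 × 12.4 = 4836 mg
CL = 0.693 × Vd / t½ = 0.693 × 390.0 / 53.9 = 5.014 L/h
Infusion rate = CL × Css = 5.014 × 12.4 = 62.17 mg/h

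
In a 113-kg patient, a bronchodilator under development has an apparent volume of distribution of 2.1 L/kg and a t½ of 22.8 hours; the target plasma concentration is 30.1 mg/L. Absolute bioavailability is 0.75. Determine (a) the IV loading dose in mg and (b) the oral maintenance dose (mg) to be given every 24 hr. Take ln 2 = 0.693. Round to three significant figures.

Vd(total) = 113 kg × 2.1 L/kg = 237.3 L
LD = Vd × C = 237.3 × 30.1 = 7143 mg
CL = 0.693 × Vd / t½ = 0.693 × 237.3 / 22.8 = 7.213 L/h
D = CL × Css × τ / F = 7.213 × 30.1 × 24 / 0.75 = 6948 mg

(a) 7140 mg; (b) 6950 mg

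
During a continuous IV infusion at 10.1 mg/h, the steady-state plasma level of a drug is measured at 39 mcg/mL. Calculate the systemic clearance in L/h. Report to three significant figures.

0.259 L/h

At steady state, infusion rate = CL × Css, so CL = rate / Css.
CL = 10.1 / 39 = 0.2590 L/h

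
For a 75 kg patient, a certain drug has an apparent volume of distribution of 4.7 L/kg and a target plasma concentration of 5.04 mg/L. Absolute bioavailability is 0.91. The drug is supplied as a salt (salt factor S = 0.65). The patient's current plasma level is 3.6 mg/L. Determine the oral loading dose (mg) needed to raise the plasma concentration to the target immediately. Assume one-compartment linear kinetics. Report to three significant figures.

Total Vd = 4.7 × 75 = 352.5 L
Concentration deficit ΔC = 5.04 − 3.6 = 1.440 mg/L
LD = Vd × ΔC / F / S = 352.5 × 1.440 / 0.91 / 0.65 = 858.2 mg

858 mg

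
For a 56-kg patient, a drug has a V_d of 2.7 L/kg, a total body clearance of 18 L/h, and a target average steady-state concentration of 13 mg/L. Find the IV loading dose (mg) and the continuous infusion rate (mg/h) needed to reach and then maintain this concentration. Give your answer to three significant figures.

Vd(total) = 56 kg × 2.7 L/kg = 151.2 L
Loading dose = Vd × C = 151.2 × 13 = 1966 mg
Infusion rate = 18.00 L/h × 13 mg/L = 234.0 mg/h

(a) 1970 mg; (b) 234 mg/h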